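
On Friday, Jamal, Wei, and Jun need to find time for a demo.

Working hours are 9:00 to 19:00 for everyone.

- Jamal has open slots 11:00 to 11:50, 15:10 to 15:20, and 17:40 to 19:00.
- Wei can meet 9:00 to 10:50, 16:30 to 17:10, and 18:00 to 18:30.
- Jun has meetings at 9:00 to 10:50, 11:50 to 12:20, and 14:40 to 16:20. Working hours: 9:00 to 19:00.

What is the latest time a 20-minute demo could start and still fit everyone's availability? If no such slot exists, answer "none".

18:10

Jun free within 09:00–19:00: 10:50–11:50, 12:20–14:40, 16:20–19:00.
Jamal ∩ Wei: 18:00–18:30.
Jamal ∩ Wei ∩ Jun: 18:00–18:30.
Windows ≥ 20 min: 18:00–18:30.
Latest start in the last window 18:00–18:30 is 18:30 − 20 min = 18:10.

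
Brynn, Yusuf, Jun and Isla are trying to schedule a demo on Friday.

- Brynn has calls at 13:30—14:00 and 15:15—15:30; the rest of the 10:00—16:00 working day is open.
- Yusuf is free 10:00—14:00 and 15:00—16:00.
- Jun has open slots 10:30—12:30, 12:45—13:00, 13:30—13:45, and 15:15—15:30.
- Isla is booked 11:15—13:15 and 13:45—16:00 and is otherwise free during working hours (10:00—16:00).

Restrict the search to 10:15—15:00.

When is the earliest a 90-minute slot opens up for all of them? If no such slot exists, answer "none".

none

Brynn free within 10:00–16:00: 10:00–13:30, 14:00–15:15, 15:30–16:00.
Isla free within 10:00–16:00: 10:00–11:15, 13:15–13:45.
Brynn ∩ Yusuf: 10:00–13:30, 15:00–15:15, 15:30–16:00.
Brynn ∩ Yusuf ∩ Jun: 10:30–12:30, 12:45–13:00.
Brynn ∩ Yusuf ∩ Jun ∩ Isla: 10:30–11:15.
Restricted to 10:15–15:00: 10:30–11:15.
Windows ≥ 90 min: (none).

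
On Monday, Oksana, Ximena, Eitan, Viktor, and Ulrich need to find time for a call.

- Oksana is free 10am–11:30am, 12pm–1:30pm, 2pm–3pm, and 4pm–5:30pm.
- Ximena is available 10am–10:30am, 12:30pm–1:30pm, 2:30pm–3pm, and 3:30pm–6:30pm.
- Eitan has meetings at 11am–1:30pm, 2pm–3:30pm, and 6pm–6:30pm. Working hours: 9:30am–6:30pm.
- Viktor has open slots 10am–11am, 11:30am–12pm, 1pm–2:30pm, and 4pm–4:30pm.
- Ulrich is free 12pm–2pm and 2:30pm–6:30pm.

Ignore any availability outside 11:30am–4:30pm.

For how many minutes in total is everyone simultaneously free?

30 minutes

Eitan free within 09:30–18:30: 09:30–11:00, 13:30–14:00, 15:30–18:00.
Oksana ∩ Ximena: 10:00–10:30, 12:30–13:30, 14:30–15:00, 16:00–17:30.
Oksana ∩ Ximena ∩ Eitan: 10:00–10:30, 16:00–17:30.
Oksana ∩ Ximena ∩ Eitan ∩ Viktor: 10:00–10:30, 16:00–16:30.
Oksana ∩ Ximena ∩ Eitan ∩ Viktor ∩ Ulrich: 16:00–16:30.
Restricted to 11:30–16:30: 16:00–16:30.
Total common minutes: 30.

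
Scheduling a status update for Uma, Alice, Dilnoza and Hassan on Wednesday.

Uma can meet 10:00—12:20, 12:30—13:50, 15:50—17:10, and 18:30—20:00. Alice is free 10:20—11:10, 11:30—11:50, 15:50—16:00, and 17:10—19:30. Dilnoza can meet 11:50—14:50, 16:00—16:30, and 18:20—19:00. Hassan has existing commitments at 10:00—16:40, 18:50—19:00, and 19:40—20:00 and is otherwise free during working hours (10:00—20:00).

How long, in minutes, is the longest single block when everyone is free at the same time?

Hassan free within 10:00–20:00: 16:40–18:50, 19:00–19:40.
Uma ∩ Alice: 10:20–11:10, 11:30–11:50, 15:50–16:00, 18:30–19:30.
Uma ∩ Alice ∩ Dilnoza: 18:30–19:00.
Uma ∩ Alice ∩ Dilnoza ∩ Hassan: 18:30–18:50.
Single common window of 20 minutes.

20 minutes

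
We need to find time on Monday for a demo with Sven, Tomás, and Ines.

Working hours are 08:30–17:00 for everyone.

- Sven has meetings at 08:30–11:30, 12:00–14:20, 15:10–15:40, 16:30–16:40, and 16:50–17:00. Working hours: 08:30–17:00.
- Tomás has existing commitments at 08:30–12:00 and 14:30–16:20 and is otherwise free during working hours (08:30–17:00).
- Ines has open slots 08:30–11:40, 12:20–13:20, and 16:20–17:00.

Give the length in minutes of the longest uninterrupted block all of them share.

10 minutes

Sven free within 08:30–17:00: 11:30–12:00, 14:20–15:10, 15:40–16:30, 16:40–16:50.
Tomás free within 08:30–17:00: 12:00–14:30, 16:20–17:00.
Sven ∩ Tomás: 14:20–14:30, 16:20–16:30, 16:40–16:50.
Sven ∩ Tomás ∩ Ines: 16:20–16:30, 16:40–16:50.
Common window lengths: 10, 10 min; longest is 10.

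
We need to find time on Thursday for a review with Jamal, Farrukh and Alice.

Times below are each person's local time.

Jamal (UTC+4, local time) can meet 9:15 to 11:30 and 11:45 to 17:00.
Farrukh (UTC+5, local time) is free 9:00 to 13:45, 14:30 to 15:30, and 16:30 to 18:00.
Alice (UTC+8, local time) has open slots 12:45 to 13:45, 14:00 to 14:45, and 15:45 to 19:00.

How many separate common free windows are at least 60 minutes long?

2

Jamal → UTC: 05:15–07:30, 07:45–13:00.
Farrukh → UTC: 04:00–08:45, 09:30–10:30, 11:30–13:00.
Alice → UTC: 04:45–05:45, 06:00–06:45, 07:45–11:00.
Jamal ∩ Farrukh: 05:15–07:30, 07:45–08:45, 09:30–10:30, 11:30–13:00.
Jamal ∩ Farrukh ∩ Alice: 05:15–05:45, 06:00–06:45, 07:45–08:45, 09:30–10:30.
Windows ≥ 60 min: 07:45–08:45, 09:30–10:30.
That's 2 windows.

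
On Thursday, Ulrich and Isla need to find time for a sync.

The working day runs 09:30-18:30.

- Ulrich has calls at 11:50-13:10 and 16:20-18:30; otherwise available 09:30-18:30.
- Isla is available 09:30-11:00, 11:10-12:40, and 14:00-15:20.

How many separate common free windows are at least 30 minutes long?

Ulrich free within 09:30–18:30: 09:30–11:50, 13:10–16:20.
Ulrich ∩ Isla: 09:30–11:00, 11:10–11:50, 14:00–15:20.
Windows ≥ 30 min: 09:30–11:00, 11:10–11:50, 14:00–15:20.
That's 3 windows.

3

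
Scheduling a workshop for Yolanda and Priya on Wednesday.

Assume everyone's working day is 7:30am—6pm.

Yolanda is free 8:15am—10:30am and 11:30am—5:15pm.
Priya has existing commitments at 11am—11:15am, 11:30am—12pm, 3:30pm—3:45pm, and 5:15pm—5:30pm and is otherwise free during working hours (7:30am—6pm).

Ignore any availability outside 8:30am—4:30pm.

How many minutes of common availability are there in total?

375 minutes

Priya free within 07:30–18:00: 07:30–11:00, 11:15–11:30, 12:00–15:30, 15:45–17:15, 17:30–18:00.
Yolanda ∩ Priya: 08:15–10:30, 12:00–15:30, 15:45–17:15.
Restricted to 08:30–16:30: 08:30–10:30, 12:00–15:30, 15:45–16:30.
Total common minutes: 120 + 210 + 45 = 375.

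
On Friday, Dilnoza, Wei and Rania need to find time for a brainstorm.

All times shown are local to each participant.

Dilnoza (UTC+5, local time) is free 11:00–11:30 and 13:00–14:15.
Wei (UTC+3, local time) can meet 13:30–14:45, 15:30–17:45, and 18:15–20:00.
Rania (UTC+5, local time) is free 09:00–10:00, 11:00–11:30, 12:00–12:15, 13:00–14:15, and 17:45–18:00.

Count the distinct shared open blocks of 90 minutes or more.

0

Dilnoza → UTC: 06:00–06:30, 08:00–09:15.
Wei → UTC: 10:30–11:45, 12:30–14:45, 15:15–17:00.
Rania → UTC: 04:00–05:00, 06:00–06:30, 07:00–07:15, 08:00–09:15, 12:45–13:00.
Dilnoza ∩ Wei: (none).
Dilnoza ∩ Wei ∩ Rania: (none).
Windows ≥ 90 min: (none).
That's 0 windows.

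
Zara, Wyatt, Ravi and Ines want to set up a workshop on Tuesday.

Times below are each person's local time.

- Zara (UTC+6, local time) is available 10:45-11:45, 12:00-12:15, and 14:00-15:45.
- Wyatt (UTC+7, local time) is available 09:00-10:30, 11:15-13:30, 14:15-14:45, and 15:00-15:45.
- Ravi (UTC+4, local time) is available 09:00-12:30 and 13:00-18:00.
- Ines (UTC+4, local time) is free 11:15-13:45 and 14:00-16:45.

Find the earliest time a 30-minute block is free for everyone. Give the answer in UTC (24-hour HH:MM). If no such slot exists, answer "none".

Zara → UTC: 04:45–05:45, 06:00–06:15, 08:00–09:45.
Wyatt → UTC: 02:00–03:30, 04:15–06:30, 07:15–07:45, 08:00–08:45.
Ravi → UTC: 05:00–08:30, 09:00–14:00.
Ines → UTC: 07:15–09:45, 10:00–12:45.
Zara ∩ Wyatt: 04:45–05:45, 06:00–06:15, 08:00–08:45.
Zara ∩ Wyatt ∩ Ravi: 05:00–05:45, 06:00–06:15, 08:00–08:30.
Zara ∩ Wyatt ∩ Ravi ∩ Ines: 08:00–08:30.
Windows ≥ 30 min: 08:00–08:30.
Earliest such window starts at 08:00.

08:00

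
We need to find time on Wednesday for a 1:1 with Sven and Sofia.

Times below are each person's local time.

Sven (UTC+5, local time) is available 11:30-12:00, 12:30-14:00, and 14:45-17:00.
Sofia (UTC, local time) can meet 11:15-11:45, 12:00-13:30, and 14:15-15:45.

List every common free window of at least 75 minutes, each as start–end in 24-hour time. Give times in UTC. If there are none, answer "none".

Sven → UTC: 06:30–07:00, 07:30–09:00, 09:45–12:00.
Sofia → UTC: 11:15–11:45, 12:00–13:30, 14:15–15:45.
Sven ∩ Sofia: 11:15–11:45.
Windows ≥ 75 min: (none).

none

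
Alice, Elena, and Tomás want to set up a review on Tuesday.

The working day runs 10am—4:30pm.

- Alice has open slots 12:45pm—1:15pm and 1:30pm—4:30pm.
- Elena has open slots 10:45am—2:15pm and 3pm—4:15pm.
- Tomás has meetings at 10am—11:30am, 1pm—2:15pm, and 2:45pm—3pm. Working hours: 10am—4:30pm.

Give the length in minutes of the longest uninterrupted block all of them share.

75 minutes

Tomás free within 10:00–16:30: 11:30–13:00, 14:15–14:45, 15:00–16:30.
Alice ∩ Elena: 12:45–13:15, 13:30–14:15, 15:00–16:15.
Alice ∩ Elena ∩ Tomás: 12:45–13:00, 15:00–16:15.
Common window lengths: 15, 75 min; longest is 75.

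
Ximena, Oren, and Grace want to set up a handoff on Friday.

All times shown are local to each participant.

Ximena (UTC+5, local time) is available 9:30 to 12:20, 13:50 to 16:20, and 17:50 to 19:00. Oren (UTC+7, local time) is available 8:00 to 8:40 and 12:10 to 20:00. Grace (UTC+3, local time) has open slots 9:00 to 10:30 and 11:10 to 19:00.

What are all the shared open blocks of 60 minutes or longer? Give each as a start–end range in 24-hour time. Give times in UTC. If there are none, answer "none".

Ximena → UTC: 04:30–07:20, 08:50–11:20, 12:50–14:00.
Oren → UTC: 01:00–01:40, 05:10–13:00.
Grace → UTC: 06:00–07:30, 08:10–16:00.
Ximena ∩ Oren: 05:10–07:20, 08:50–11:20, 12:50–13:00.
Ximena ∩ Oren ∩ Grace: 06:00–07:20, 08:50–11:20, 12:50–13:00.
Windows ≥ 60 min: 06:00–07:20, 08:50–11:20.

06:00–07:20, 08:50–11:20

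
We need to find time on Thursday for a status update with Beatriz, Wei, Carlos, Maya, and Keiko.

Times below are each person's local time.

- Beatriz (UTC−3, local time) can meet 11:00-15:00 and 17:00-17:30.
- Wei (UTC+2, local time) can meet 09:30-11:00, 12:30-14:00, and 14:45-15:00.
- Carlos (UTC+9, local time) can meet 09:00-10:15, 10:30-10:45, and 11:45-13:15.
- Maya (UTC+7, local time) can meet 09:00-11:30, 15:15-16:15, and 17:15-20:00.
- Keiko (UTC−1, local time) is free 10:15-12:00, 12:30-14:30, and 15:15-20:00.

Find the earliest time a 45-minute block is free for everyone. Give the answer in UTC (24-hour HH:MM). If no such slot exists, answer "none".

Beatriz → UTC: 14:00–18:00, 20:00–20:30.
Wei → UTC: 07:30–09:00, 10:30–12:00, 12:45–13:00.
Carlos → UTC: 00:00–01:15, 01:30–01:45, 02:45–04:15.
Maya → UTC: 02:00–04:30, 08:15–09:15, 10:15–13:00.
Keiko → UTC: 11:15–13:00, 13:30–15:30, 16:15–21:00.
Beatriz ∩ Wei: (none).
Beatriz ∩ Wei ∩ Carlos: (none).
Beatriz ∩ Wei ∩ Carlos ∩ Maya: (none).
Beatriz ∩ Wei ∩ Carlos ∩ Maya ∩ Keiko: (none).
Windows ≥ 45 min: (none).

none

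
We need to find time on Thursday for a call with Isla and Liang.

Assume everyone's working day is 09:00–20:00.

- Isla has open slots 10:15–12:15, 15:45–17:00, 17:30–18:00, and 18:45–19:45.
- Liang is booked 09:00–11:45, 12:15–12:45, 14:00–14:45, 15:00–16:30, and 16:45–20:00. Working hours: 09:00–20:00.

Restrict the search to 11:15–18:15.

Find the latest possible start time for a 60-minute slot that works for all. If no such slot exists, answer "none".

Liang free within 09:00–20:00: 11:45–12:15, 12:45–14:00, 14:45–15:00, 16:30–16:45.
Isla ∩ Liang: 11:45–12:15, 16:30–16:45.
Restricted to 11:15–18:15: 11:45–12:15, 16:30–16:45.
Windows ≥ 60 min: (none).

none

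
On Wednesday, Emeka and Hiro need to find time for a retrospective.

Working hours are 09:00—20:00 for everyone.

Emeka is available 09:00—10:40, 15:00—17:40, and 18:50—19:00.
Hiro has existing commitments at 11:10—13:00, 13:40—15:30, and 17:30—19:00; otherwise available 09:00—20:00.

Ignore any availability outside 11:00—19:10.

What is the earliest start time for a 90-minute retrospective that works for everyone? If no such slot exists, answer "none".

Hiro free within 09:00–20:00: 09:00–11:10, 13:00–13:40, 15:30–17:30, 19:00–20:00.
Emeka ∩ Hiro: 09:00–10:40, 15:30–17:30.
Restricted to 11:00–19:10: 15:30–17:30.
Windows ≥ 90 min: 15:30–17:30.
Earliest such window starts at 15:30.

15:30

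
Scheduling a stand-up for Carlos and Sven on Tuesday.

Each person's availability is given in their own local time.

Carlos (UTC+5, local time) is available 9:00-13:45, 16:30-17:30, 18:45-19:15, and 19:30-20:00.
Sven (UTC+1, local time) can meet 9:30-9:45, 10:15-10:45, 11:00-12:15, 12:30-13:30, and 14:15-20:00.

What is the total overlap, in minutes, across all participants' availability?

135 minutes

Carlos → UTC: 04:00–08:45, 11:30–12:30, 13:45–14:15, 14:30–15:00.
Sven → UTC: 08:30–08:45, 09:15–09:45, 10:00–11:15, 11:30–12:30, 13:15–19:00.
Carlos ∩ Sven: 08:30–08:45, 11:30–12:30, 13:45–14:15, 14:30–15:00.
Total common minutes: 15 + 60 + 30 + 30 = 135.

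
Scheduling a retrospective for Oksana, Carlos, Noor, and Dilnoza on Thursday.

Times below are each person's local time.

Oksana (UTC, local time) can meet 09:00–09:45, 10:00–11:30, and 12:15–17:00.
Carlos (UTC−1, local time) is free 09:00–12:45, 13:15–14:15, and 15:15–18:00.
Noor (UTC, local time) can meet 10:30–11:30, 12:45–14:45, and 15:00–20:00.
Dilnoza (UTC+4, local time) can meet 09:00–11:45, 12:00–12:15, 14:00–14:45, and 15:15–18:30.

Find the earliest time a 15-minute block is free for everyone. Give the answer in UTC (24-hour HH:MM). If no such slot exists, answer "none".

Oksana → UTC: 09:00–09:45, 10:00–11:30, 12:15–17:00.
Carlos → UTC: 10:00–13:45, 14:15–15:15, 16:15–19:00.
Noor → UTC: 10:30–11:30, 12:45–14:45, 15:00–20:00.
Dilnoza → UTC: 05:00–07:45, 08:00–08:15, 10:00–10:45, 11:15–14:30.
Oksana ∩ Carlos: 10:00–11:30, 12:15–13:45, 14:15–15:15, 16:15–17:00.
Oksana ∩ Carlos ∩ Noor: 10:30–11:30, 12:45–13:45, 14:15–14:45, 15:00–15:15, 16:15–17:00.
Oksana ∩ Carlos ∩ Noor ∩ Dilnoza: 10:30–10:45, 11:15–11:30, 12:45–13:45, 14:15–14:30.
Windows ≥ 15 min: 10:30–10:45, 11:15–11:30, 12:45–13:45, 14:15–14:30.
Earliest such window starts at 10:30.

10:30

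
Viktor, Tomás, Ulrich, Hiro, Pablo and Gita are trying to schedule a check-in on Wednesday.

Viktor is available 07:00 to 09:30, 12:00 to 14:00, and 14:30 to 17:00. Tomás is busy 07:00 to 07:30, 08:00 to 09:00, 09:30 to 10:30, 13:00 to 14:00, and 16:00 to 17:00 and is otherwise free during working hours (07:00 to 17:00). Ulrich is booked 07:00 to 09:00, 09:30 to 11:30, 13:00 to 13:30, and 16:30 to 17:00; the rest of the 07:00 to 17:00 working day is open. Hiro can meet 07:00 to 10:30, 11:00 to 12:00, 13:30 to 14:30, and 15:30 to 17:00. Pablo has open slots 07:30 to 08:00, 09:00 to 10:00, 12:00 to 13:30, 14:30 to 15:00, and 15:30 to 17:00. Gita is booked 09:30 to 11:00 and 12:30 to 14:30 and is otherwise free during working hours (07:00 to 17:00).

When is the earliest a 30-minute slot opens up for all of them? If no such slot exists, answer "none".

09:00

Tomás free within 07:00–17:00: 07:30–08:00, 09:00–09:30, 10:30–13:00, 14:00–16:00.
Ulrich free within 07:00–17:00: 09:00–09:30, 11:30–13:00, 13:30–16:30.
Gita free within 07:00–17:00: 07:00–09:30, 11:00–12:30, 14:30–17:00.
Viktor ∩ Tomás: 07:30–08:00, 09:00–09:30, 12:00–13:00, 14:30–16:00.
Viktor ∩ Tomás ∩ Ulrich: 09:00–09:30, 12:00–13:00, 14:30–16:00.
Viktor ∩ Tomás ∩ Ulrich ∩ Hiro: 09:00–09:30, 15:30–16:00.
Viktor ∩ Tomás ∩ Ulrich ∩ Hiro ∩ Pablo: 09:00–09:30, 15:30–16:00.
Viktor ∩ Tomás ∩ Ulrich ∩ Hiro ∩ Pablo ∩ Gita: 09:00–09:30, 15:30–16:00.
Windows ≥ 30 min: 09:00–09:30, 15:30–16:00.
Earliest such window starts at 09:00.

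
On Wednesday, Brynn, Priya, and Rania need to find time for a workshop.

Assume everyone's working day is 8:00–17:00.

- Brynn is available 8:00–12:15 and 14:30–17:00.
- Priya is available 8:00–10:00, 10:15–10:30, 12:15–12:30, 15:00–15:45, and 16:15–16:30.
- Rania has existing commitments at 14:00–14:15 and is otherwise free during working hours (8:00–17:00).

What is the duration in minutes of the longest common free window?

120 minutes

Rania free within 08:00–17:00: 08:00–14:00, 14:15–17:00.
Brynn ∩ Priya: 08:00–10:00, 10:15–10:30, 15:00–15:45, 16:15–16:30.
Brynn ∩ Priya ∩ Rania: 08:00–10:00, 10:15–10:30, 15:00–15:45, 16:15–16:30.
Common window lengths: 120, 15, 45, 15 min; longest is 120.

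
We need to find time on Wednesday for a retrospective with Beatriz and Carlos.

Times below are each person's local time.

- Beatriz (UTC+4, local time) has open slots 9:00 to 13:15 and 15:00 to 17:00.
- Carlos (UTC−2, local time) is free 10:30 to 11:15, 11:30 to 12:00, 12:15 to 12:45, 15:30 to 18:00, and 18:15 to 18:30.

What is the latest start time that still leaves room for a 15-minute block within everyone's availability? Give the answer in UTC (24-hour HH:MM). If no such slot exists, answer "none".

Beatriz → UTC: 05:00–09:15, 11:00–13:00.
Carlos → UTC: 12:30–13:15, 13:30–14:00, 14:15–14:45, 17:30–20:00, 20:15–20:30.
Beatriz ∩ Carlos: 12:30–13:00.
Windows ≥ 15 min: 12:30–13:00.
Latest start in the last window 12:30–13:00 is 13:00 − 15 min = 12:45.

12:45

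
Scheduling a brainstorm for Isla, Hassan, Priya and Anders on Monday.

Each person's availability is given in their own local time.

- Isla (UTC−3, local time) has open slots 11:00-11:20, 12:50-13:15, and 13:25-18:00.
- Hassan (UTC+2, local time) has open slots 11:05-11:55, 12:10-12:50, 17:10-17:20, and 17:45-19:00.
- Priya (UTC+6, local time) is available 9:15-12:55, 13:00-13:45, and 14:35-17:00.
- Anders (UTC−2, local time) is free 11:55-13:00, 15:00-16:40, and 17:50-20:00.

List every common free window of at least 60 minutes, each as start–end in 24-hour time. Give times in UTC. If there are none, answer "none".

Isla → UTC: 14:00–14:20, 15:50–16:15, 16:25–21:00.
Hassan → UTC: 09:05–09:55, 10:10–10:50, 15:10–15:20, 15:45–17:00.
Priya → UTC: 03:15–06:55, 07:00–07:45, 08:35–11:00.
Anders → UTC: 13:55–15:00, 17:00–18:40, 19:50–22:00.
Isla ∩ Hassan: 15:50–16:15, 16:25–17:00.
Isla ∩ Hassan ∩ Priya: (none).
Isla ∩ Hassan ∩ Priya ∩ Anders: (none).
Windows ≥ 60 min: (none).

none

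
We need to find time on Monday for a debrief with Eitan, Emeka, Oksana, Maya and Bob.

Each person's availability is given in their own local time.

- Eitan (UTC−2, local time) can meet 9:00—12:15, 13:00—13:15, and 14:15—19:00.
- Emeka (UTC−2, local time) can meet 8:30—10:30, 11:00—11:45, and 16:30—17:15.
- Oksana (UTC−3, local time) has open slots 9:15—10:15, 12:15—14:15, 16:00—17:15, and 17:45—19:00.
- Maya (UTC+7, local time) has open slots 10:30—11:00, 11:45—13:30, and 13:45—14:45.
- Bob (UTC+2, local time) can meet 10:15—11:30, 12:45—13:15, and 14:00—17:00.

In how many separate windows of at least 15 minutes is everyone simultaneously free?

Eitan → UTC: 11:00–14:15, 15:00–15:15, 16:15–21:00.
Emeka → UTC: 10:30–12:30, 13:00–13:45, 18:30–19:15.
Oksana → UTC: 12:15–13:15, 15:15–17:15, 19:00–20:15, 20:45–22:00.
Maya → UTC: 03:30–04:00, 04:45–06:30, 06:45–07:45.
Bob → UTC: 08:15–09:30, 10:45–11:15, 12:00–15:00.
Eitan ∩ Emeka: 11:00–12:30, 13:00–13:45, 18:30–19:15.
Eitan ∩ Emeka ∩ Oksana: 12:15–12:30, 13:00–13:15, 19:00–19:15.
Eitan ∩ Emeka ∩ Oksana ∩ Maya: (none).
Eitan ∩ Emeka ∩ Oksana ∩ Maya ∩ Bob: (none).
Windows ≥ 15 min: (none).
That's 0 windows.

0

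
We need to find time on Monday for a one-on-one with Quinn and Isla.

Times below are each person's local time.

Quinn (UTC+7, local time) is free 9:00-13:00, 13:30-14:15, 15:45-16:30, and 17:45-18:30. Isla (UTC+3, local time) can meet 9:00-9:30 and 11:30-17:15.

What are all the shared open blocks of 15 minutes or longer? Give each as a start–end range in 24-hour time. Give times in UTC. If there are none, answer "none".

08:45–09:30, 10:45–11:30

Quinn → UTC: 02:00–06:00, 06:30–07:15, 08:45–09:30, 10:45–11:30.
Isla → UTC: 06:00–06:30, 08:30–14:15.
Quinn ∩ Isla: 08:45–09:30, 10:45–11:30.
Windows ≥ 15 min: 08:45–09:30, 10:45–11:30.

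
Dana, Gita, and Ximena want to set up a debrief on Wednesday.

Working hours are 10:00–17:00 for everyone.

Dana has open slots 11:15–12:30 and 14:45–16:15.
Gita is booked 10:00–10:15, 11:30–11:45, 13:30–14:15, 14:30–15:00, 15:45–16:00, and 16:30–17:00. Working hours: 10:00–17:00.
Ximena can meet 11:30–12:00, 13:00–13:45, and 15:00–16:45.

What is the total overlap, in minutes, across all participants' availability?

75 minutes

Gita free within 10:00–17:00: 10:15–11:30, 11:45–13:30, 14:15–14:30, 15:00–15:45, 16:00–16:30.
Dana ∩ Gita: 11:15–11:30, 11:45–12:30, 15:00–15:45, 16:00–16:15.
Dana ∩ Gita ∩ Ximena: 11:45–12:00, 15:00–15:45, 16:00–16:15.
Total common minutes: 15 + 45 + 15 = 75.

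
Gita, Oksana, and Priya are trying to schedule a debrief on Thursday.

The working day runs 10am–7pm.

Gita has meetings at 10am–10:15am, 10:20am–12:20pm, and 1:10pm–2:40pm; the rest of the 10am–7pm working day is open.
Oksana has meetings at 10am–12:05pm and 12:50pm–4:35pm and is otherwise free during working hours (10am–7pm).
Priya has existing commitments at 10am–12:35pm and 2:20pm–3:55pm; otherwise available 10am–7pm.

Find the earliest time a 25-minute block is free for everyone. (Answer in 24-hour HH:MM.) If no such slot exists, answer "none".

16:35

Gita free within 10:00–19:00: 10:15–10:20, 12:20–13:10, 14:40–19:00.
Oksana free within 10:00–19:00: 12:05–12:50, 16:35–19:00.
Priya free within 10:00–19:00: 12:35–14:20, 15:55–19:00.
Gita ∩ Oksana: 12:20–12:50, 16:35–19:00.
Gita ∩ Oksana ∩ Priya: 12:35–12:50, 16:35–19:00.
Windows ≥ 25 min: 16:35–19:00.
Earliest such window starts at 16:35.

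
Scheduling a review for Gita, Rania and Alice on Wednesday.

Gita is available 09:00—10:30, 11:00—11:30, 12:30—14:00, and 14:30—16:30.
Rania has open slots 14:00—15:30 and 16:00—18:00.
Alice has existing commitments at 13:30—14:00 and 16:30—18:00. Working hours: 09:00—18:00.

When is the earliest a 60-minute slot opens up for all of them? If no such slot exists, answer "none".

14:30

Alice free within 09:00–18:00: 09:00–13:30, 14:00–16:30.
Gita ∩ Rania: 14:30–15:30, 16:00–16:30.
Gita ∩ Rania ∩ Alice: 14:30–15:30, 16:00–16:30.
Windows ≥ 60 min: 14:30–15:30.
Earliest such window starts at 14:30.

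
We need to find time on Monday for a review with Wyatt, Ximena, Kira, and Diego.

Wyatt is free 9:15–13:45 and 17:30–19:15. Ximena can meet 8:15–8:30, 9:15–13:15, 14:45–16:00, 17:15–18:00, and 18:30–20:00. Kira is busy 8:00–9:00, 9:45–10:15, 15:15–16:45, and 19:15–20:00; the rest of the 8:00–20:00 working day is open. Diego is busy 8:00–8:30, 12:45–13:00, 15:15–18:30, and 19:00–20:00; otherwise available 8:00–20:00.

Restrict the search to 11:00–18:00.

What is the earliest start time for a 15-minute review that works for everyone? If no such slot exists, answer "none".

11:00

Kira free within 08:00–20:00: 09:00–09:45, 10:15–15:15, 16:45–19:15.
Diego free within 08:00–20:00: 08:30–12:45, 13:00–15:15, 18:30–19:00.
Wyatt ∩ Ximena: 09:15–13:15, 17:30–18:00, 18:30–19:15.
Wyatt ∩ Ximena ∩ Kira: 09:15–09:45, 10:15–13:15, 17:30–18:00, 18:30–19:15.
Wyatt ∩ Ximena ∩ Kira ∩ Diego: 09:15–09:45, 10:15–12:45, 13:00–13:15, 18:30–19:00.
Restricted to 11:00–18:00: 11:00–12:45, 13:00–13:15.
Windows ≥ 15 min: 11:00–12:45, 13:00–13:15.
Earliest such window starts at 11:00.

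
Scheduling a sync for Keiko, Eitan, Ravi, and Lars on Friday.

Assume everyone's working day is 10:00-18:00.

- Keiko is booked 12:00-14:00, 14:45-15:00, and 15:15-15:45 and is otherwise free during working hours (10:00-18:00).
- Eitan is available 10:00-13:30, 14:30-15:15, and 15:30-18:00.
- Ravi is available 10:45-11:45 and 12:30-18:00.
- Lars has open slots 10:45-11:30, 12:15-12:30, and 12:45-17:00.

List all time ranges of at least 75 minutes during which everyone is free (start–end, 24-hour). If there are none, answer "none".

Keiko free within 10:00–18:00: 10:00–12:00, 14:00–14:45, 15:00–15:15, 15:45–18:00.
Keiko ∩ Eitan: 10:00–12:00, 14:30–14:45, 15:00–15:15, 15:45–18:00.
Keiko ∩ Eitan ∩ Ravi: 10:45–11:45, 14:30–14:45, 15:00–15:15, 15:45–18:00.
Keiko ∩ Eitan ∩ Ravi ∩ Lars: 10:45–11:30, 14:30–14:45, 15:00–15:15, 15:45–17:00.
Windows ≥ 75 min: 15:45–17:00.

15:45–17:00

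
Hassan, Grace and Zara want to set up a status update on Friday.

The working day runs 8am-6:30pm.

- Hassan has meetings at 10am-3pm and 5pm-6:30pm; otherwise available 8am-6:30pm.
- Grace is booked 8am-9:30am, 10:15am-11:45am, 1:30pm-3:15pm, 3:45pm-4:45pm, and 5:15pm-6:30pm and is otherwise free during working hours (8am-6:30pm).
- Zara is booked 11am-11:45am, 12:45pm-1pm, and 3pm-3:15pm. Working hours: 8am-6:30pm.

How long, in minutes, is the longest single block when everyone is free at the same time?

Hassan free within 08:00–18:30: 08:00–10:00, 15:00–17:00.
Grace free within 08:00–18:30: 09:30–10:15, 11:45–13:30, 15:15–15:45, 16:45–17:15.
Zara free within 08:00–18:30: 08:00–11:00, 11:45–12:45, 13:00–15:00, 15:15–18:30.
Hassan ∩ Grace: 09:30–10:00, 15:15–15:45, 16:45–17:00.
Hassan ∩ Grace ∩ Zara: 09:30–10:00, 15:15–15:45, 16:45–17:00.
Common window lengths: 30, 30, 15 min; longest is 30.

30 minutes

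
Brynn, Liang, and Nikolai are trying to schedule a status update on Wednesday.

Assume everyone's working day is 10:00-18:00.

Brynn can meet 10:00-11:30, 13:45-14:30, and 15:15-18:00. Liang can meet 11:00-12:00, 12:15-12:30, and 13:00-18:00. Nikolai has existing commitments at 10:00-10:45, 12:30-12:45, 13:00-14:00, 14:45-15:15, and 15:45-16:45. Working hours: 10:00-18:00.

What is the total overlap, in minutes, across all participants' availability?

165 minutes

Nikolai free within 10:00–18:00: 10:45–12:30, 12:45–13:00, 14:00–14:45, 15:15–15:45, 16:45–18:00.
Brynn ∩ Liang: 11:00–11:30, 13:45–14:30, 15:15–18:00.
Brynn ∩ Liang ∩ Nikolai: 11:00–11:30, 14:00–14:30, 15:15–15:45, 16:45–18:00.
Total common minutes: 30 + 30 + 30 + 75 = 165.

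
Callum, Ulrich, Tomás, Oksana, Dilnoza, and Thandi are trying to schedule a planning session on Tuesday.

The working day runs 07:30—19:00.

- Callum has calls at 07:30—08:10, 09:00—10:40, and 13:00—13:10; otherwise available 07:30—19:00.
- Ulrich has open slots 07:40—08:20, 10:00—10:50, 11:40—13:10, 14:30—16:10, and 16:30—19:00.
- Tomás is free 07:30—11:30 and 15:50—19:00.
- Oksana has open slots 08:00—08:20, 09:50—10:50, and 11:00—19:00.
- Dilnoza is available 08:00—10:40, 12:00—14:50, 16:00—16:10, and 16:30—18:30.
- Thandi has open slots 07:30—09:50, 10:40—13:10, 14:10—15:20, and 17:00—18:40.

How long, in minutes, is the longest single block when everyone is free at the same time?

90 minutes

Callum free within 07:30–19:00: 08:10–09:00, 10:40–13:00, 13:10–19:00.
Callum ∩ Ulrich: 08:10–08:20, 10:40–10:50, 11:40–13:00, 14:30–16:10, 16:30–19:00.
Callum ∩ Ulrich ∩ Tomás: 08:10–08:20, 10:40–10:50, 15:50–16:10, 16:30–19:00.
Callum ∩ Ulrich ∩ Tomás ∩ Oksana: 08:10–08:20, 10:40–10:50, 15:50–16:10, 16:30–19:00.
Callum ∩ Ulrich ∩ Tomás ∩ Oksana ∩ Dilnoza: 08:10–08:20, 16:00–16:10, 16:30–18:30.
Callum ∩ Ulrich ∩ Tomás ∩ Oksana ∩ Dilnoza ∩ Thandi: 08:10–08:20, 17:00–18:30.
Common window lengths: 10, 90 min; longest is 90.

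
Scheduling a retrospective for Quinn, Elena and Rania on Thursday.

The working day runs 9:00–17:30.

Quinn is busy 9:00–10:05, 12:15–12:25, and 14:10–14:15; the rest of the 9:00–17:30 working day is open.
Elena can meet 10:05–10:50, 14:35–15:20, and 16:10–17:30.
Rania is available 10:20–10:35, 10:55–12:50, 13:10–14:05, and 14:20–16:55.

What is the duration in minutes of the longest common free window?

Quinn free within 09:00–17:30: 10:05–12:15, 12:25–14:10, 14:15–17:30.
Quinn ∩ Elena: 10:05–10:50, 14:35–15:20, 16:10–17:30.
Quinn ∩ Elena ∩ Rania: 10:20–10:35, 14:35–15:20, 16:10–16:55.
Common window lengths: 15, 45, 45 min; longest is 45.

45 minutes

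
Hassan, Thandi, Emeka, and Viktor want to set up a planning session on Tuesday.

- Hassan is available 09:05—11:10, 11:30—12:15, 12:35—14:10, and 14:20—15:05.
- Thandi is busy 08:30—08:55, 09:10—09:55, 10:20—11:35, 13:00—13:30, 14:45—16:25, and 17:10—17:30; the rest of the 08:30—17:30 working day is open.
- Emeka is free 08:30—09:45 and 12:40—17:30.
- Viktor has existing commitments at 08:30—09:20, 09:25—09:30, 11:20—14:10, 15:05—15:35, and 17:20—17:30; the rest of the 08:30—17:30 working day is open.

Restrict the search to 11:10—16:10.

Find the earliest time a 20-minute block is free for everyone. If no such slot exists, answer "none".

14:20

Thandi free within 08:30–17:30: 08:55–09:10, 09:55–10:20, 11:35–13:00, 13:30–14:45, 16:25–17:10.
Viktor free within 08:30–17:30: 09:20–09:25, 09:30–11:20, 14:10–15:05, 15:35–17:20.
Hassan ∩ Thandi: 09:05–09:10, 09:55–10:20, 11:35–12:15, 12:35–13:00, 13:30–14:10, 14:20–14:45.
Hassan ∩ Thandi ∩ Emeka: 09:05–09:10, 12:40–13:00, 13:30–14:10, 14:20–14:45.
Hassan ∩ Thandi ∩ Emeka ∩ Viktor: 14:20–14:45.
Restricted to 11:10–16:10: 14:20–14:45.
Windows ≥ 20 min: 14:20–14:45.
Earliest such window starts at 14:20.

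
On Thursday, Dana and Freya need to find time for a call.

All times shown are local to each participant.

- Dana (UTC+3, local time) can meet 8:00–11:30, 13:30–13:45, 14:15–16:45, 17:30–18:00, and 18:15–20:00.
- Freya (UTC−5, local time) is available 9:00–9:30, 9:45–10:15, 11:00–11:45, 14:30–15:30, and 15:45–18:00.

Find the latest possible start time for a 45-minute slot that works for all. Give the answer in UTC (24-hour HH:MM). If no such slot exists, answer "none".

16:00

Dana → UTC: 05:00–08:30, 10:30–10:45, 11:15–13:45, 14:30–15:00, 15:15–17:00.
Freya → UTC: 14:00–14:30, 14:45–15:15, 16:00–16:45, 19:30–20:30, 20:45–23:00.
Dana ∩ Freya: 14:45–15:00, 16:00–16:45.
Windows ≥ 45 min: 16:00–16:45.
Latest start in the last window 16:00–16:45 is 16:45 − 45 min = 16:00.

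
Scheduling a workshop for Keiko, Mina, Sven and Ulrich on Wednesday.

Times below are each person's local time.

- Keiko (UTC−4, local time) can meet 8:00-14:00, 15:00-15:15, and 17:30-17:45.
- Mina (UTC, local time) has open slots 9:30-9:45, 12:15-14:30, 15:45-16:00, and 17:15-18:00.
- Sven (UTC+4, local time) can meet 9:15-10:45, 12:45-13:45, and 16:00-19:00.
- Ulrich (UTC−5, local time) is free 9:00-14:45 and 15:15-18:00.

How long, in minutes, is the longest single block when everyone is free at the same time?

Keiko → UTC: 12:00–18:00, 19:00–19:15, 21:30–21:45.
Mina → UTC: 09:30–09:45, 12:15–14:30, 15:45–16:00, 17:15–18:00.
Sven → UTC: 05:15–06:45, 08:45–09:45, 12:00–15:00.
Ulrich → UTC: 14:00–19:45, 20:15–23:00.
Keiko ∩ Mina: 12:15–14:30, 15:45–16:00, 17:15–18:00.
Keiko ∩ Mina ∩ Sven: 12:15–14:30.
Keiko ∩ Mina ∩ Sven ∩ Ulrich: 14:00–14:30.
Single common window of 30 minutes.

30 minutes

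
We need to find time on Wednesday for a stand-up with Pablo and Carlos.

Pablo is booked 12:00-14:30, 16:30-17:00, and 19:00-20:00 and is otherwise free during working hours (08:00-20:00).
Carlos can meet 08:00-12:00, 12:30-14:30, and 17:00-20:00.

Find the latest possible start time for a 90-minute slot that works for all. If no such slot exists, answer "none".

Pablo free within 08:00–20:00: 08:00–12:00, 14:30–16:30, 17:00–19:00.
Pablo ∩ Carlos: 08:00–12:00, 17:00–19:00.
Windows ≥ 90 min: 08:00–12:00, 17:00–19:00.
Latest start in the last window 17:00–19:00 is 19:00 − 90 min = 17:30.

17:30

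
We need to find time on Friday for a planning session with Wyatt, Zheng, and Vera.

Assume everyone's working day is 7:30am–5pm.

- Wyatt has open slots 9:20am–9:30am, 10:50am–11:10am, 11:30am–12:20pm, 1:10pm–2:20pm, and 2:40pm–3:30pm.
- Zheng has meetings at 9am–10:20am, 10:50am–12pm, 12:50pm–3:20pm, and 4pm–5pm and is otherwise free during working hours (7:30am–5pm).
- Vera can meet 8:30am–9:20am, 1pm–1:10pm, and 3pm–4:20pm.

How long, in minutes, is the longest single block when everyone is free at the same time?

Zheng free within 07:30–17:00: 07:30–09:00, 10:20–10:50, 12:00–12:50, 15:20–16:00.
Wyatt ∩ Zheng: 12:00–12:20, 15:20–15:30.
Wyatt ∩ Zheng ∩ Vera: 15:20–15:30.
Single common window of 10 minutes.

10 minutes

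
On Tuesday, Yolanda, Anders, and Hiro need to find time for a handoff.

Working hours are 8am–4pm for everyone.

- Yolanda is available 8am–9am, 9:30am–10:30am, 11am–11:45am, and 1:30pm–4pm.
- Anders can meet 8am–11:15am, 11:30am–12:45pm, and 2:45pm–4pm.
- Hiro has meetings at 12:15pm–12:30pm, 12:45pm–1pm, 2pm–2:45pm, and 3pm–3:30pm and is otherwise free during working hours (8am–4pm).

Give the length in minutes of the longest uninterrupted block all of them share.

60 minutes

Hiro free within 08:00–16:00: 08:00–12:15, 12:30–12:45, 13:00–14:00, 14:45–15:00, 15:30–16:00.
Yolanda ∩ Anders: 08:00–09:00, 09:30–10:30, 11:00–11:15, 11:30–11:45, 14:45–16:00.
Yolanda ∩ Anders ∩ Hiro: 08:00–09:00, 09:30–10:30, 11:00–11:15, 11:30–11:45, 14:45–15:00, 15:30–16:00.
Common window lengths: 60, 60, 15, 15, 15, 30 min; longest is 60.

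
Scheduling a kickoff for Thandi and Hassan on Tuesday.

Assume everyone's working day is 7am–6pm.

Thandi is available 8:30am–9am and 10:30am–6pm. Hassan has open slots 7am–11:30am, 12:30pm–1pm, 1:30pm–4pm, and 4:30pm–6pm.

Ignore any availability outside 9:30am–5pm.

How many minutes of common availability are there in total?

270 minutes

Thandi ∩ Hassan: 08:30–09:00, 10:30–11:30, 12:30–13:00, 13:30–16:00, 16:30–18:00.
Restricted to 09:30–17:00: 10:30–11:30, 12:30–13:00, 13:30–16:00, 16:30–17:00.
Total common minutes: 60 + 30 + 150 + 30 = 270.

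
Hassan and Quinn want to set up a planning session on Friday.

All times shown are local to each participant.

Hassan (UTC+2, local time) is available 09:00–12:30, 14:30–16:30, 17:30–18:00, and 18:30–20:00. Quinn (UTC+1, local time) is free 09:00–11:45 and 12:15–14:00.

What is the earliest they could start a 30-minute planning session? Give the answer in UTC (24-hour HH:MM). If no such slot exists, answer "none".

Hassan → UTC: 07:00–10:30, 12:30–14:30, 15:30–16:00, 16:30–18:00.
Quinn → UTC: 08:00–10:45, 11:15–13:00.
Hassan ∩ Quinn: 08:00–10:30, 12:30–13:00.
Windows ≥ 30 min: 08:00–10:30, 12:30–13:00.
Earliest such window starts at 08:00.

08:00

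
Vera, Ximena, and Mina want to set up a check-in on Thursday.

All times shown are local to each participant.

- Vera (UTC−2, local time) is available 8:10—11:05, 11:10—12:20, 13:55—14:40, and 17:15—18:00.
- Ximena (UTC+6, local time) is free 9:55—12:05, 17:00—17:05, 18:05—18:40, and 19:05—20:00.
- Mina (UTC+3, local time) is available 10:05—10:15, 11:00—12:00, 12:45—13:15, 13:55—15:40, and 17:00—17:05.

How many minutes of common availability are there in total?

Vera → UTC: 10:10–13:05, 13:10–14:20, 15:55–16:40, 19:15–20:00.
Ximena → UTC: 03:55–06:05, 11:00–11:05, 12:05–12:40, 13:05–14:00.
Mina → UTC: 07:05–07:15, 08:00–09:00, 09:45–10:15, 10:55–12:40, 14:00–14:05.
Vera ∩ Ximena: 11:00–11:05, 12:05–12:40, 13:10–14:00.
Vera ∩ Ximena ∩ Mina: 11:00–11:05, 12:05–12:40.
Total common minutes: 5 + 35 = 40.

40 minutes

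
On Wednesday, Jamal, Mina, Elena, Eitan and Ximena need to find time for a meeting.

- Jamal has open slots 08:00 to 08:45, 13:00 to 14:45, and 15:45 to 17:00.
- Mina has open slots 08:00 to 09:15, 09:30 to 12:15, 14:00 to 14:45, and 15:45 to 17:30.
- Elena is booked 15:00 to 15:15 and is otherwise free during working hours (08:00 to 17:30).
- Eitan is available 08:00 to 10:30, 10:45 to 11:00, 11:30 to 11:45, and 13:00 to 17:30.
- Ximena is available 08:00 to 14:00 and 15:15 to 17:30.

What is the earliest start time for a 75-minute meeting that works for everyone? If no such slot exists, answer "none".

Elena free within 08:00–17:30: 08:00–15:00, 15:15–17:30.
Jamal ∩ Mina: 08:00–08:45, 14:00–14:45, 15:45–17:00.
Jamal ∩ Mina ∩ Elena: 08:00–08:45, 14:00–14:45, 15:45–17:00.
Jamal ∩ Mina ∩ Elena ∩ Eitan: 08:00–08:45, 14:00–14:45, 15:45–17:00.
Jamal ∩ Mina ∩ Elena ∩ Eitan ∩ Ximena: 08:00–08:45, 15:45–17:00.
Windows ≥ 75 min: 15:45–17:00.
Earliest such window starts at 15:45.

15:45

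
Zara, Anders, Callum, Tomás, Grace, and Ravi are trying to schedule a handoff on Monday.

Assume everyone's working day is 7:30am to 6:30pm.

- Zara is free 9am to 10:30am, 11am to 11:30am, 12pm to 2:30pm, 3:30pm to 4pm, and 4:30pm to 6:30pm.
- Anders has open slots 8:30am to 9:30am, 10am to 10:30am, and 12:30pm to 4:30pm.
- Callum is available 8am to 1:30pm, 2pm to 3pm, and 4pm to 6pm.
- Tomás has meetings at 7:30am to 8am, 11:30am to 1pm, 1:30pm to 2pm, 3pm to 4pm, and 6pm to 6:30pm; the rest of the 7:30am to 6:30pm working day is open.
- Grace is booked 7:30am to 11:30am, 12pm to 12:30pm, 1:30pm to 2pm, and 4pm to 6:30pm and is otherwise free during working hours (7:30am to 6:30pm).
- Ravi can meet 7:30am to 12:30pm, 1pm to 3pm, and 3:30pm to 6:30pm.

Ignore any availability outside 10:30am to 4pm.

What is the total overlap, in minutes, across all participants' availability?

60 minutes

Tomás free within 07:30–18:30: 08:00–11:30, 13:00–13:30, 14:00–15:00, 16:00–18:00.
Grace free within 07:30–18:30: 11:30–12:00, 12:30–13:30, 14:00–16:00.
Zara ∩ Anders: 09:00–09:30, 10:00–10:30, 12:30–14:30, 15:30–16:00.
Zara ∩ Anders ∩ Callum: 09:00–09:30, 10:00–10:30, 12:30–13:30, 14:00–14:30.
Zara ∩ Anders ∩ Callum ∩ Tomás: 09:00–09:30, 10:00–10:30, 13:00–13:30, 14:00–14:30.
Zara ∩ Anders ∩ Callum ∩ Tomás ∩ Grace: 13:00–13:30, 14:00–14:30.
Zara ∩ Anders ∩ Callum ∩ Tomás ∩ Grace ∩ Ravi: 13:00–13:30, 14:00–14:30.
Restricted to 10:30–16:00: 13:00–13:30, 14:00–14:30.
Total common minutes: 30 + 30 = 60.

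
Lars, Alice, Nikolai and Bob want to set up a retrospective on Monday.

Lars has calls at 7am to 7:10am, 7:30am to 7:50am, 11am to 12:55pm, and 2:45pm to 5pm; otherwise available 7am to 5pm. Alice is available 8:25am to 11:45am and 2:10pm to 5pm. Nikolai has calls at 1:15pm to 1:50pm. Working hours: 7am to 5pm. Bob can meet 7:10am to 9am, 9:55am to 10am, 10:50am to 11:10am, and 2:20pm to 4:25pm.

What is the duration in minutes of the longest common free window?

Lars free within 07:00–17:00: 07:10–07:30, 07:50–11:00, 12:55–14:45.
Nikolai free within 07:00–17:00: 07:00–13:15, 13:50–17:00.
Lars ∩ Alice: 08:25–11:00, 14:10–14:45.
Lars ∩ Alice ∩ Nikolai: 08:25–11:00, 14:10–14:45.
Lars ∩ Alice ∩ Nikolai ∩ Bob: 08:25–09:00, 09:55–10:00, 10:50–11:00, 14:20–14:45.
Common window lengths: 35, 5, 10, 25 min; longest is 35.

35 minutes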